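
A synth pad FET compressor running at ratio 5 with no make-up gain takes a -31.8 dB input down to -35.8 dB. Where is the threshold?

Input is 5 dB above T (since output overshoot × R = input overshoot: (-35.8 − T)·5 = -31.8 − T gives T = -36.8 dB).
Check: -36.8 + (-31.8 − (-36.8))/5 = -36.8 + 1 = -35.8 dB. ✓

-36.8 dB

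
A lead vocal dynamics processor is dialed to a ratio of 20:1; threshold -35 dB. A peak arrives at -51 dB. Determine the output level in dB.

-51 dB is 16 dB below the -35 dB threshold, so no gain reduction is applied.
Output = input = -51 dB.

-51 dB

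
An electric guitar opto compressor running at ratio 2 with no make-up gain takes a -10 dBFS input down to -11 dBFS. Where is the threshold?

-12 dBFS

Input is 2 dB above T (since output overshoot × R = input overshoot: (-11 − T)·2 = -10 − T gives T = -12 dBFS).
Check: -12 + (-10 − (-12))/2 = -12 + 1 = -11 dBFS. ✓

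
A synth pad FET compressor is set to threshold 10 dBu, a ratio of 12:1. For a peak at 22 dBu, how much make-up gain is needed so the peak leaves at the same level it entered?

Overshoot 12 dB → 12/12 = 1 dB after compression, so the compressed level is 10 + 1 = 11 dBu.
Make-up = target − compressed = 22 − 11 = 11 dB.

11 dB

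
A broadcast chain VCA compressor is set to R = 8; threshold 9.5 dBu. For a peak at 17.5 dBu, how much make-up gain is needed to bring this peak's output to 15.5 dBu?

Overshoot 8 dB → 8/8 = 1 dB after compression, so the compressed level is 9.5 + 1 = 10.5 dBu.
Make-up = target − compressed = 15.5 − 10.5 = 5 dB.

5 dB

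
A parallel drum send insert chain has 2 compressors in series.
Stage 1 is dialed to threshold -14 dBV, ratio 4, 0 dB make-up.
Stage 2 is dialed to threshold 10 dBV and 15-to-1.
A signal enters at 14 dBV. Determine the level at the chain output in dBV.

-7 dBV

Stage 1: 14 dBV is 28 dB over -14 dBV; at 4:1 that becomes 7 dB over, giving -7 dBV.
Stage 2: -7 dBV is at or below the 10 dBV threshold — no compression; output -7 dBV.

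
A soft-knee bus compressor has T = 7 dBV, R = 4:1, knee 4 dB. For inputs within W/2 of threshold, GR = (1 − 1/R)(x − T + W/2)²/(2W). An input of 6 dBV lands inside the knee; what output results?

x − T + W/2 = 6 − 7 + 2 = 1.
GR = (1 − 1/4) × 1² / 8 = 0.75 × 1 / 8 = 0.09375 dB.
Output = 6 − 0.09375 = 5.90625 dBV.

5.90625 dBV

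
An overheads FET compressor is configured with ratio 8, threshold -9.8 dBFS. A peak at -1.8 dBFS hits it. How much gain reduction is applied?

7 dB

-1.8 dBFS exceeds the threshold by 8 dB.
A 8:1 ratio leaves 1 dB of that excess.
GR = overshoot in − overshoot out = 8 − 1 = 7 dB.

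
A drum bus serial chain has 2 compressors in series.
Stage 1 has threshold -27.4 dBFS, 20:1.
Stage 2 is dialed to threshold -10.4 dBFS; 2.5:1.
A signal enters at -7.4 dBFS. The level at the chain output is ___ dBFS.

-26.4 dBFS

Stage 1: overshoot 20 dB → 20/20 = 1 dB → -26.4 dBFS.
Stage 2: -26.4 dBFS is at or below the -10.4 dBFS threshold — no compression; output -26.4 dBFS.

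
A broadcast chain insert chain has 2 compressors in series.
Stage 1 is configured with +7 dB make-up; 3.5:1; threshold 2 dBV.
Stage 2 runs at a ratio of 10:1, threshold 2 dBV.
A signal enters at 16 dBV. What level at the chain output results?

3.1 dBV

Stage 1: 14 dB above 2 dBV, reduced 3.5:1 to 4 dB above → 6 dBV; +7 dB make-up → 13 dBV.
Stage 2: 13 dBV is 11 dB over 2 dBV; at 10:1 that becomes 1.1 dB over, giving 3.1 dBV.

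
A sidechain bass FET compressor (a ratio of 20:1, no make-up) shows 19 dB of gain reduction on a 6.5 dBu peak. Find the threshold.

Input is 20 dB above T (since output overshoot × R = input overshoot: (-12.5 − T)·20 = 6.5 − T gives T = -13.5 dBu).
Check: -13.5 + (6.5 − (-13.5))/20 = -13.5 + 1 = -12.5 dBu. ✓

-13.5 dBu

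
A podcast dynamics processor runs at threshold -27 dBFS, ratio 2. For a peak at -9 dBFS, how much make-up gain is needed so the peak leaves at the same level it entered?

9 dB

Without make-up, output = threshold + overshoot/2 = -27 + 9 = -18 dBFS.
Gap to target: 9 dB.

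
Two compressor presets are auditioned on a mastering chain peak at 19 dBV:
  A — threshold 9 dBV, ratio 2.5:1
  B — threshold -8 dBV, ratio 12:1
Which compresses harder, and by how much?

A: GR = 10 − 10/2.5 = 6 dB.
B: GR = 27 − 27/12 = 24.75 dB.
Difference: 18.75 dB in favour of B.

B, by 18.75 dB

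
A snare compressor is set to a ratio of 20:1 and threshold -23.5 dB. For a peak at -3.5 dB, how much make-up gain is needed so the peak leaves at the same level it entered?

The peak compresses to -23.5 + 20/20 = -22.5 dB.
To reach -3.5 dB requires -3.5 − (-22.5) = 19 dB of make-up.

19 dB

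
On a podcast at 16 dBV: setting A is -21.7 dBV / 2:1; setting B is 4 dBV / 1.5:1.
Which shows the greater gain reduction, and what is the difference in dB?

A: GR = 37.7 − 37.7/2 = 18.85 dB.
B: GR = 12 − 12/1.5 = 4 dB.
A applies 14.85 dB more gain reduction.

A, by 14.85 dB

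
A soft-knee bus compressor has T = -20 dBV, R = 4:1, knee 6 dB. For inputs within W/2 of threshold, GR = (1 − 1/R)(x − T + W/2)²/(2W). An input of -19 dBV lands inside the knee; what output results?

x − T + W/2 = -19 − (-20) + 3 = 4.
GR = (1 − 1/4) × 4² / 12 = 0.75 × 16 / 12 = 1 dB.
Output = -19 − 1 = -20 dBV.

-20 dBV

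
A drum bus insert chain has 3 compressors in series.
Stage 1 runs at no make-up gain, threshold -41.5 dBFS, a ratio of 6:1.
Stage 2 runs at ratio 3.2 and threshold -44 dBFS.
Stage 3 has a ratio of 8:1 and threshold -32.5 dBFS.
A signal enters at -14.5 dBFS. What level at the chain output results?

Stage 1: overshoot 27 dB → 27/6 = 4.5 dB → -37 dBFS.
Stage 2: 7 dB above -44 dBFS, reduced 3.2:1 to 2.1875 dB above → -41.8125 dBFS.
Stage 3: below threshold (-41.8125 ≤ -32.5); passes unchanged; output -41.8125 dBFS.

-41.8125 dBFS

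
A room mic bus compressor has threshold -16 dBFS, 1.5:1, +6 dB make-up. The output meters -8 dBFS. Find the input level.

-13 dBFS

Before make-up, the level was -8 − 6 = -14 dBFS.
Post-compression overshoot = -14 − (-16) = 2 dB.
Undo the ratio: input overshoot = 2 × 1.5 = 3 dB, giving input = -13 dBFS.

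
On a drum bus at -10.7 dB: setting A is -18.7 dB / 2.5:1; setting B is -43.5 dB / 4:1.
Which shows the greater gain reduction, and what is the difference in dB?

B, by 19.8 dB

A: 8 dB over, compressed to 3.2 dB over, so 4.8 dB of GR.
B: 32.8 dB over, compressed to 8.2 dB over, so 24.6 dB of GR.
B applies 19.8 dB more gain reduction.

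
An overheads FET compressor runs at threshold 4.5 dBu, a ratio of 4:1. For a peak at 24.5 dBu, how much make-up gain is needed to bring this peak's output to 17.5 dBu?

The peak compresses to 4.5 + 20/4 = 9.5 dBu.
To reach 17.5 dBu requires 17.5 − 9.5 = 8 dB of make-up.

8 dB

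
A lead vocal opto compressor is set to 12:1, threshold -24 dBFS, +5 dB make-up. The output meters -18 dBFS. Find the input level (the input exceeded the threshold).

-12 dBFS

Remove make-up: -18 − 5 = -23 dBFS.
Post-compression overshoot = -23 − (-24) = 1 dB.
Input overshoot = R × output overshoot = 12 dB → input = -24 + 12 = -12 dBFS.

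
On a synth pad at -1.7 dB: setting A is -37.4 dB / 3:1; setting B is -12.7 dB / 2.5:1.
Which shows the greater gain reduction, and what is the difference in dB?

A: overshoot 35.7 dB → output overshoot 11.9 dB → GR 23.8 dB.
B: overshoot 11 dB → output overshoot 4.4 dB → GR 6.6 dB.
A applies 17.2 dB more gain reduction.

A, by 17.2 dB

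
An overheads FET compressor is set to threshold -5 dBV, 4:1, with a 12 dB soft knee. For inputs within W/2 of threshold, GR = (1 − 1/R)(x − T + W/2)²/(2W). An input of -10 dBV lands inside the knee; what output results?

-10.03125 dBV

x − T + W/2 = -10 − (-5) + 6 = 1.
GR = (1 − 1/4) × 1² / 24 = 0.75 × 1 / 24 = 0.03125 dB.
Output = -10 − 0.03125 = -10.03125 dBV.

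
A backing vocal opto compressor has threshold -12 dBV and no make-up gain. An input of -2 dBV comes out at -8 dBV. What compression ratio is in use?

2.5:1

Input overshoot = -2 − (-12) = 10 dB; output overshoot = -8 − (-12) = 4 dB.
Ratio = 10 / 4 = 2.5.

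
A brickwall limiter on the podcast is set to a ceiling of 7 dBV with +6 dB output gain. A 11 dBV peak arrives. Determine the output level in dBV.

The limiter clamps the peak to its 7 dBV ceiling.
Output gain then adds 6 dB: 7 + 6 = 13 dBV.

13 dBV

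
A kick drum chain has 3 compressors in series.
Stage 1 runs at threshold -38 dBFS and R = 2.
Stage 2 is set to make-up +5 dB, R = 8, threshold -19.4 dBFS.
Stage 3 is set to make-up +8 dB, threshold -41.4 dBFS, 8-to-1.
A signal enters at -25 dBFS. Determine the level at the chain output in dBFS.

Stage 1: overshoot 13 dB → 13/2 = 6.5 dB → -31.5 dBFS.
Stage 2: -31.5 dBFS is at or below the -19.4 dBFS threshold — no compression; make-up brings it to -26.5 dBFS.
Stage 3: overshoot 14.9 dB → 14.9/8 = 1.8625 dB → -39.5375 dBFS; +8 dB make-up → -31.5375 dBFS.

-31.5375 dBFS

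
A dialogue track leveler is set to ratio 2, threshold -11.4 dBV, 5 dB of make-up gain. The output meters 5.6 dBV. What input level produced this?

Before make-up, the level was 5.6 − 5 = 0.6 dBV.
The compressed level sits 0.6 − (-11.4) = 12 dB over threshold.
Input overshoot = R × output overshoot = 24 dB → input = -11.4 + 24 = 12.6 dBV.

12.6 dBV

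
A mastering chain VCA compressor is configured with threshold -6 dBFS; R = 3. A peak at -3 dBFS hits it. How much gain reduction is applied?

Overshoot = -3 − (-6) = 3 dB.
After 3:1 compression the overshoot becomes 3/3 = 1 dB.
So the signal is attenuated by 3 − 1 = 2 dB.

2 dB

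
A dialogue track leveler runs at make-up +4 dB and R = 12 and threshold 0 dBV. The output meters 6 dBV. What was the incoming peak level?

24 dBV

Stripping the +4 dB make-up gives 2 dBV at the gain stage.
Post-compression overshoot = 2 − 0 = 2 dB.
Before 12:1 compression the overshoot was 2 × 12 = 24 dB, so input = 0 + 24 = 24 dBV.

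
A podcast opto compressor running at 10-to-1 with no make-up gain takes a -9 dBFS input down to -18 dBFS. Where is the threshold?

-19 dBFS

Gain reduction = -9 − (-18) = 9 dB; output overshoot = GR / (R − 1) = 9 / 9 = 1 dB.
Threshold = output − output overshoot = -18 − 1 = -19 dBFS.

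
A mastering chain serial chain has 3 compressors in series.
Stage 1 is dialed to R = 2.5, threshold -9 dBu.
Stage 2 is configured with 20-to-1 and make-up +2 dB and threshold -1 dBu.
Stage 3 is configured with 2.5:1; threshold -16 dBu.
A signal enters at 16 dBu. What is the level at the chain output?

Stage 1: overshoot 25 dB → 25/2.5 = 10 dB → 1 dBu.
Stage 2: 2 dB above -1 dBu, reduced 20:1 to 0.1 dB above → -0.9 dBu; +2 dB make-up → 1.1 dBu.
Stage 3: 1.1 dBu is 17.1 dB over -16 dBu; at 2.5:1 that becomes 6.84 dB over, giving -9.16 dBu.

-9.16 dBu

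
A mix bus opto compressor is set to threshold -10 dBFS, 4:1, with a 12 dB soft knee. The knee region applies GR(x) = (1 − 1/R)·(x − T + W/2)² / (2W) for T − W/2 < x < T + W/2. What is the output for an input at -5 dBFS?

x − T + W/2 = -5 − (-10) + 6 = 11.
GR = (1 − 1/4) × 11² / 24 = 0.75 × 121 / 24 = 3.78125 dB.
Output = -5 − 3.78125 = -8.78125 dBFS.

-8.78125 dBFS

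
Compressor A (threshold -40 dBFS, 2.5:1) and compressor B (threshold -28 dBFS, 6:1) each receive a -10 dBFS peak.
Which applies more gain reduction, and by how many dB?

A, by 3 dB

A: overshoot 30 dB → output overshoot 12 dB → GR 18 dB.
B: overshoot 18 dB → output overshoot 3 dB → GR 15 dB.
A applies 3 dB more gain reduction.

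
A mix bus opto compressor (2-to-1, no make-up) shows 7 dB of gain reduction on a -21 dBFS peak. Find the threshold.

Input is 14 dB above T (since output overshoot × R = input overshoot: (-28 − T)·2 = -21 − T gives T = -35 dBFS).
Check: -35 + (-21 − (-35))/2 = -35 + 7 = -28 dBFS. ✓

-35 dBFS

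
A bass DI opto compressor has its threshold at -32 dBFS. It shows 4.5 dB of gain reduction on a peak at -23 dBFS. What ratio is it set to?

Input overshoot = -23 − (-32) = 9 dB.
Output overshoot = 9 − 4.5 = 4.5 dB.
Ratio = input overshoot / output overshoot = 9 / 4.5 = 2.

2:1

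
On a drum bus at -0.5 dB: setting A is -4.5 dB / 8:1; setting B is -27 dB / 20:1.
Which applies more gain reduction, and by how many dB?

A: overshoot 4 dB → output overshoot 0.5 dB → GR 3.5 dB.
B: overshoot 26.5 dB → output overshoot 1.325 dB → GR 25.175 dB.
Difference: 21.675 dB in favour of B.

B, by 21.675 dB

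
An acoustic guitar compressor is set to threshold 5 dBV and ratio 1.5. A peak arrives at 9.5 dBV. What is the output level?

8 dBV

9.5 dBV sits 4.5 dB over threshold.
1.5:1 compression reduces that to 4.5/1.5 = 3 dB over.
That puts the output at 8 dBV.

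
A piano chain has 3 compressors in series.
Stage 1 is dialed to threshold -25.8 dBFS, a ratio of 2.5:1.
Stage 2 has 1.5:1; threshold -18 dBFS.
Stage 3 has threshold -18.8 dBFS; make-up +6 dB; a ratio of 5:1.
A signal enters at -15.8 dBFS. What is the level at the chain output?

-15.8 dBFS

Stage 1: overshoot 10 dB → 10/2.5 = 4 dB → -21.8 dBFS.
Stage 2: -21.8 dBFS ≤ -18 dBFS, so stage 2 doesn't engage; output -21.8 dBFS.
Stage 3: -21.8 dBFS is at or below the -18.8 dBFS threshold — no compression; make-up brings it to -15.8 dBFS.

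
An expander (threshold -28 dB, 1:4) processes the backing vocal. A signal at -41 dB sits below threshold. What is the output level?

Undershoot = (-28) − (-41) = 13 dB.
At 1:4, that expands to 52 dB under threshold.
Output = -28 − 52 = -80 dB.

-80 dB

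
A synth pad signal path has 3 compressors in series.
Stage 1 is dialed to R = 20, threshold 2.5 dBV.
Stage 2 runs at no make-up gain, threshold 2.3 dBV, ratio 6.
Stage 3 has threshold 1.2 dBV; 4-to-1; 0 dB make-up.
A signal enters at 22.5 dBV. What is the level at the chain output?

1.525 dBV

Stage 1: overshoot 20 dB → 20/20 = 1 dB → 3.5 dBV.
Stage 2: overshoot 1.2 dB → 1.2/6 = 0.2 dB → 2.5 dBV.
Stage 3: 2.5 dBV is 1.3 dB over 1.2 dBV; at 4:1 that becomes 0.325 dB over, giving 1.525 dBV.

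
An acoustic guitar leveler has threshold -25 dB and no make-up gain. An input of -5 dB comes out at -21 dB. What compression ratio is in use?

5:1

Input overshoot = -5 − (-25) = 20 dB; output overshoot = -21 − (-25) = 4 dB.
Ratio = 20 / 4 = 5.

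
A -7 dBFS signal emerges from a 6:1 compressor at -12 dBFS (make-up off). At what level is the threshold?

Gain reduction = -7 − (-12) = 5 dB; output overshoot = GR / (R − 1) = 5 / 5 = 1 dB.
Threshold = output − output overshoot = -12 − 1 = -13 dBFS.

-13 dBFS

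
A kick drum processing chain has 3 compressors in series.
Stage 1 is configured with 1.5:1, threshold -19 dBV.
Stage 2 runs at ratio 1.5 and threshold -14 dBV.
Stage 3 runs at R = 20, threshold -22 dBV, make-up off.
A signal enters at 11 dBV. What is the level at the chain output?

-21.1 dBV

Stage 1: overshoot 30 dB → 30/1.5 = 20 dB → 1 dBV.
Stage 2: overshoot 15 dB → 15/1.5 = 10 dB → -4 dBV.
Stage 3: overshoot 18 dB → 18/20 = 0.9 dB → -21.1 dBV.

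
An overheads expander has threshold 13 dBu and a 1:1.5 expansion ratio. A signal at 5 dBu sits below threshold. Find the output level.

The input is 8 dB below the 13 dBu threshold.
A 1:1.5 expander multiplies undershoot by 1.5: 8 × 1.5 = 12 dB below threshold.
Output = 13 − 12 = 1 dBu.

1 dBu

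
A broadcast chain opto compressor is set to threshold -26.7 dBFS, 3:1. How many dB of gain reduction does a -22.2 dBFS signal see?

-22.2 dBFS exceeds the threshold by 4.5 dB.
After 3:1 compression the overshoot becomes 4.5/3 = 1.5 dB.
Gain reduction = 4.5 − 1.5 = 3 dB.

3 dB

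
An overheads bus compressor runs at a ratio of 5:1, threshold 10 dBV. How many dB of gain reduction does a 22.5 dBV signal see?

22.5 dBV exceeds the threshold by 12.5 dB.
A 5:1 ratio leaves 2.5 dB of that excess.
So the signal is attenuated by 12.5 − 2.5 = 10 dB.

10 dB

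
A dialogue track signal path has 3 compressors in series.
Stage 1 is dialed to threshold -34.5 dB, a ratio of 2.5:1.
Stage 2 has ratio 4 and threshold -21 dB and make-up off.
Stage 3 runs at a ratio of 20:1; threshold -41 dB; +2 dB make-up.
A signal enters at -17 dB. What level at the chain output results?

-38.325 dB

Stage 1: overshoot 17.5 dB → 17.5/2.5 = 7 dB → -27.5 dB.
Stage 2: -27.5 dB ≤ -21 dB, so stage 2 doesn't engage; output -27.5 dB.
Stage 3: 13.5 dB above -41 dB, reduced 20:1 to 0.675 dB above → -40.325 dB; +2 dB make-up → -38.325 dB.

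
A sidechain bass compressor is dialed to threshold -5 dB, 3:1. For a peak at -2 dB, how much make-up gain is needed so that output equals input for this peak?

Without make-up, output = threshold + overshoot/3 = -5 + 1 = -4 dB.
Gap to target: 2 dB.

2 dB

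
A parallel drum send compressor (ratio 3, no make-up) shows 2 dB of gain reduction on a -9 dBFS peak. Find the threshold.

-12 dBFS

Gain reduction = -9 − (-11) = 2 dB; output overshoot = GR / (R − 1) = 2 / 2 = 1 dB.
Threshold = output − output overshoot = -11 − 1 = -12 dBFS.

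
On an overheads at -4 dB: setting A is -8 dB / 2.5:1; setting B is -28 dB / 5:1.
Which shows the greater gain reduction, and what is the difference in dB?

B, by 16.8 dB

A: overshoot 4 dB → output overshoot 1.6 dB → GR 2.4 dB.
B: overshoot 24 dB → output overshoot 4.8 dB → GR 19.2 dB.
Difference: 16.8 dB in favour of B.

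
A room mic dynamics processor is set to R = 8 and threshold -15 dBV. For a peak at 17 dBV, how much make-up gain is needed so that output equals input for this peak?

Overshoot 32 dB → 32/8 = 4 dB after compression, so the compressed level is -15 + 4 = -11 dBV.
Make-up = target − compressed = 17 − (-11) = 28 dB.

28 dB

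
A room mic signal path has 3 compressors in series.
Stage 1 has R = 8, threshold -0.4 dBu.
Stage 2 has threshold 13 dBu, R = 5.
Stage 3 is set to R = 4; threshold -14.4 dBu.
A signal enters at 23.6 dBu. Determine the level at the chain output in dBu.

Stage 1: overshoot 24 dB → 24/8 = 3 dB → 2.6 dBu.
Stage 2: 2.6 dBu ≤ 13 dBu, so stage 2 doesn't engage; output 2.6 dBu.
Stage 3: 17 dB above -14.4 dBu, reduced 4:1 to 4.25 dB above → -10.15 dBu.

-10.15 dBu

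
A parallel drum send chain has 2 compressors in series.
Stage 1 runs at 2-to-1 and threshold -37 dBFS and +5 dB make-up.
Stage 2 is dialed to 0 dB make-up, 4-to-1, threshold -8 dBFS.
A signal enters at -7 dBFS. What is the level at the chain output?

Stage 1: -7 dBFS is 30 dB over -37 dBFS; at 2:1 that becomes 15 dB over, giving -22 dBFS; +5 dB make-up → -17 dBFS.
Stage 2: -17 dBFS is at or below the -8 dBFS threshold — no compression; output -17 dBFS.

-17 dBFS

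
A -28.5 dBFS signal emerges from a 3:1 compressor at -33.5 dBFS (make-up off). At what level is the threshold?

Input is 7.5 dB above T (since output overshoot × R = input overshoot: (-33.5 − T)·3 = -28.5 − T gives T = -36 dBFS).
Check: -36 + (-28.5 − (-36))/3 = -36 + 2.5 = -33.5 dBFS. ✓

-36 dBFS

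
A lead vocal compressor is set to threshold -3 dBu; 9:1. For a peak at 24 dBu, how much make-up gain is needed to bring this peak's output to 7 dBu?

7 dB

Without make-up, output = threshold + overshoot/9 = -3 + 3 = 0 dBu.
Gap to target: 7 dB.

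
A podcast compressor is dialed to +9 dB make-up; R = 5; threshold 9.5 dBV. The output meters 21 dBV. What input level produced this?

Before make-up, the level was 21 − 9 = 12 dBV.
That's 2.5 dB above the 9.5 dBV threshold.
Input overshoot = R × output overshoot = 12.5 dB → input = 9.5 + 12.5 = 22 dBV.

22 dBV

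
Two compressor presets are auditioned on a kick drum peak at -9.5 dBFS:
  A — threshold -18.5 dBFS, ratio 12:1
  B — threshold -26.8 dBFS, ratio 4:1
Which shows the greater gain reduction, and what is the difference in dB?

B, by 4.725 dB

A: overshoot 9 dB → output overshoot 0.75 dB → GR 8.25 dB.
B: overshoot 17.3 dB → output overshoot 4.325 dB → GR 12.975 dB.
Difference: 4.725 dB in favour of B.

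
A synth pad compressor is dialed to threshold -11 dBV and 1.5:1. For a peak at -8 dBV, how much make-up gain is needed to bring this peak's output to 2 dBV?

Without make-up, output = threshold + overshoot/1.5 = -11 + 2 = -9 dBV.
Gap to target: 11 dB.

11 dB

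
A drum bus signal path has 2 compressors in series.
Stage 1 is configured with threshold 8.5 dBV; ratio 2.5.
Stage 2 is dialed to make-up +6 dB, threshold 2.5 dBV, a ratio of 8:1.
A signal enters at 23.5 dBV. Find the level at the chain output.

10 dBV

Stage 1: 15 dB above 8.5 dBV, reduced 2.5:1 to 6 dB above → 14.5 dBV.
Stage 2: 14.5 dBV is 12 dB over 2.5 dBV; at 8:1 that becomes 1.5 dB over, giving 4 dBV; +6 dB make-up → 10 dBV.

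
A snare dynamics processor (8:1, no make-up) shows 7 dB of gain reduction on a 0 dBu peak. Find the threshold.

-8 dBu

Gain reduction = 0 − (-7) = 7 dB; output overshoot = GR / (R − 1) = 7 / 7 = 1 dB.
Threshold = output − output overshoot = -7 − 1 = -8 dBu.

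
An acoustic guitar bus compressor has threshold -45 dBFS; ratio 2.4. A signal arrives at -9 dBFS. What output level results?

-9 dBFS sits 36 dB over threshold.
At 2.4:1 the overshoot is divided by 2.4, leaving 15 dB above threshold.
That puts the output at -30 dBFS.

-30 dBFS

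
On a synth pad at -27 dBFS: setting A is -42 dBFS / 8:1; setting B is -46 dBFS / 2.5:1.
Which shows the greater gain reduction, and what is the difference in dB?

A: GR = 15 − 15/8 = 13.125 dB.
B: GR = 19 − 19/2.5 = 11.4 dB.
Difference: 1.725 dB in favour of A.

A, by 1.725 dB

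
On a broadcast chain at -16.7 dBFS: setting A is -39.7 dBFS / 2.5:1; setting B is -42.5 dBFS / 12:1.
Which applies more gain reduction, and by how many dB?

A: overshoot 23 dB → output overshoot 9.2 dB → GR 13.8 dB.
B: overshoot 25.8 dB → output overshoot 2.15 dB → GR 23.65 dB.
Difference: 9.85 dB in favour of B.

B, by 9.85 dB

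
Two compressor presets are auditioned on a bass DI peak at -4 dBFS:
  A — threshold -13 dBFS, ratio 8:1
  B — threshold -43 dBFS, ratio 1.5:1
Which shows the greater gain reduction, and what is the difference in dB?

A: 9 dB over, compressed to 1.125 dB over, so 7.875 dB of GR.
B: 39 dB over, compressed to 26 dB over, so 13 dB of GR.
B reduces 5.125 dB more.

B, by 5.125 dB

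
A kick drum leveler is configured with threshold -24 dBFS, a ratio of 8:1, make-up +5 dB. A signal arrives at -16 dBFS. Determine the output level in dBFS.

Overshoot: -16 − (-24) = 8 dB.
8:1 compression reduces that to 8/8 = 1 dB over.
So the level is -24 + 1 = -23 dBFS; make-up adds 5 dB, giving -18 dBFS.

-18 dBFS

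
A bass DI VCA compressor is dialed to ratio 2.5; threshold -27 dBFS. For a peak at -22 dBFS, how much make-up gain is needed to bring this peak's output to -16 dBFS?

Overshoot 5 dB → 5/2.5 = 2 dB after compression, so the compressed level is -27 + 2 = -25 dBFS.
Make-up = target − compressed = -16 − (-25) = 9 dB.

9 dB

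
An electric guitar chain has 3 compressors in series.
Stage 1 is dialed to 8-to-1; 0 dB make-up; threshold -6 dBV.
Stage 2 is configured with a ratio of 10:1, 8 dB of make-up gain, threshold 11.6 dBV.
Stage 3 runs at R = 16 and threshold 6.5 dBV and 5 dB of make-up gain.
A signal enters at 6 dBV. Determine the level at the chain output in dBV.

8.5 dBV

Stage 1: 12 dB above -6 dBV, reduced 8:1 to 1.5 dB above → -4.5 dBV.
Stage 2: -4.5 dBV is at or below the 11.6 dBV threshold — no compression; make-up brings it to 3.5 dBV.
Stage 3: below threshold (3.5 ≤ 6.5); passes unchanged; make-up brings it to 8.5 dBV.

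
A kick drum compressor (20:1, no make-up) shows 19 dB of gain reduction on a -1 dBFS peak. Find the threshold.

Gain reduction = -1 − (-20) = 19 dB; output overshoot = GR / (R − 1) = 19 / 19 = 1 dB.
Threshold = output − output overshoot = -20 − 1 = -21 dBFS.

-21 dBFS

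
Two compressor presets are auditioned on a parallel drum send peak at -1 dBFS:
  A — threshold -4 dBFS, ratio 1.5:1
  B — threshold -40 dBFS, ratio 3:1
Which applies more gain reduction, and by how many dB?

B, by 25 dB

A: 3 dB over, compressed to 2 dB over, so 1 dB of GR.
B: 39 dB over, compressed to 13 dB over, so 26 dB of GR.
B applies 25 dB more gain reduction.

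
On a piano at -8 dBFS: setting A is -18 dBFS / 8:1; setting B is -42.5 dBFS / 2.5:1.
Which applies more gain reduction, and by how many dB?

A: overshoot 10 dB → output overshoot 1.25 dB → GR 8.75 dB.
B: overshoot 34.5 dB → output overshoot 13.8 dB → GR 20.7 dB.
Difference: 11.95 dB in favour of B.

B, by 11.95 dB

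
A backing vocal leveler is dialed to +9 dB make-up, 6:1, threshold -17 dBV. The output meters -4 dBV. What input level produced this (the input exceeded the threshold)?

7 dBV

Remove make-up: -4 − 9 = -13 dBV.
Post-compression overshoot = -13 − (-17) = 4 dB.
Undo the ratio: input overshoot = 4 × 6 = 24 dB, giving input = 7 dBV.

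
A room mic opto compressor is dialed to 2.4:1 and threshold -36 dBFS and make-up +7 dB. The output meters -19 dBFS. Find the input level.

Remove make-up: -19 − 7 = -26 dBFS.
The compressed level sits -26 − (-36) = 10 dB over threshold.
Before 2.4:1 compression the overshoot was 10 × 2.4 = 24 dB, so input = -36 + 24 = -12 dBFS.

-12 dBFS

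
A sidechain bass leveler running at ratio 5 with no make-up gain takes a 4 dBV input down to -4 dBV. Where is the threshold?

-6 dBV

Gain reduction = 4 − (-4) = 8 dB; output overshoot = GR / (R − 1) = 8 / 4 = 2 dB.
Threshold = output − output overshoot = -4 − 2 = -6 dBV.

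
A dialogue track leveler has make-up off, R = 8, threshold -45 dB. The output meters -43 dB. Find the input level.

-29 dB

The compressed level sits -43 − (-45) = 2 dB over threshold.
Before 8:1 compression the overshoot was 2 × 8 = 16 dB, so input = -45 + 16 = -29 dB.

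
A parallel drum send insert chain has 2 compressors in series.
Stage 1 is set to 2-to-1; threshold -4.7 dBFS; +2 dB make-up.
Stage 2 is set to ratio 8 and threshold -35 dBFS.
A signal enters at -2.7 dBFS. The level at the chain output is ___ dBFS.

-30.8375 dBFS

Stage 1: overshoot 2 dB → 2/2 = 1 dB → -3.7 dBFS; +2 dB make-up → -1.7 dBFS.
Stage 2: -1.7 dBFS is 33.3 dB over -35 dBFS; at 8:1 that becomes 4.1625 dB over, giving -30.8375 dBFS.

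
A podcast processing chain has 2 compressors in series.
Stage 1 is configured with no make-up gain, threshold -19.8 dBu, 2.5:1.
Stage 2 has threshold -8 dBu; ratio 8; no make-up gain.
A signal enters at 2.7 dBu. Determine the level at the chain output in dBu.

-10.8 dBu

Stage 1: 22.5 dB above -19.8 dBu, reduced 2.5:1 to 9 dB above → -10.8 dBu.
Stage 2: below threshold (-10.8 ≤ -8); passes unchanged; output -10.8 dBu.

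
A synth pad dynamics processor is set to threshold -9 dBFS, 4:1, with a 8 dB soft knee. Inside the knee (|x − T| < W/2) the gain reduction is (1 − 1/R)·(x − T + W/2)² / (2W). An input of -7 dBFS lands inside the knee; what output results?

-8.6875 dBFS

x − T + W/2 = -7 − (-9) + 4 = 6.
GR = (1 − 1/4) × 6² / 16 = 0.75 × 36 / 16 = 1.6875 dB.
Output = -7 − 1.6875 = -8.6875 dBFS.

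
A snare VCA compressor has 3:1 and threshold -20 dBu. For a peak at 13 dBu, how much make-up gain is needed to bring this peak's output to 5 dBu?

The peak compresses to -20 + 33/3 = -9 dBu.
To reach 5 dBu requires 5 − (-9) = 14 dB of make-up.

14 dB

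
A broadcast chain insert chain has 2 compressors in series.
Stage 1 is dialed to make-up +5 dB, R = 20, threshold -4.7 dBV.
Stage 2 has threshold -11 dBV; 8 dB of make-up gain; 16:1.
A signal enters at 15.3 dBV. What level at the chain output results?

Stage 1: overshoot 20 dB → 20/20 = 1 dB → -3.7 dBV; +5 dB make-up → 1.3 dBV.
Stage 2: 1.3 dBV is 12.3 dB over -11 dBV; at 16:1 that becomes 0.76875 dB over, giving -10.23125 dBV; +8 dB make-up → -2.23125 dBV.

-2.23125 dBV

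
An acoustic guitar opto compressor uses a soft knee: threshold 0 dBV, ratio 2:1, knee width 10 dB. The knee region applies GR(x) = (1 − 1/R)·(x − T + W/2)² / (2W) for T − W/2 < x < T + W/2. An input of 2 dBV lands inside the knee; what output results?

0.775 dBV

x − T + W/2 = 2 − 0 + 5 = 7.
GR = (1 − 1/2) × 7² / 20 = 0.5 × 49 / 20 = 1.225 dB.
Output = 2 − 1.225 = 0.775 dBV.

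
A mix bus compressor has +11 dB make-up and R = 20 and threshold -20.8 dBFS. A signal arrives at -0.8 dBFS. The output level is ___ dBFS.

Overshoot: -0.8 − (-20.8) = 20 dB.
20:1 compression reduces that to 20/20 = 1 dB over.
Output = -20.8 + 1 = -19.8 dBFS; make-up adds 11 dB, giving -8.8 dBFS.

-8.8 dBFS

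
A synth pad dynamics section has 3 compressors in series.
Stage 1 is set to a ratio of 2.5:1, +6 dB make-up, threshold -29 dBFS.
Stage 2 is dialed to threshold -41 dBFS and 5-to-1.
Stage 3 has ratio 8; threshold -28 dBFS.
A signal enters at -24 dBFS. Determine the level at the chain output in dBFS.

-37 dBFS

Stage 1: 5 dB above -29 dBFS, reduced 2.5:1 to 2 dB above → -27 dBFS; +6 dB make-up → -21 dBFS.
Stage 2: overshoot 20 dB → 20/5 = 4 dB → -37 dBFS.
Stage 3: -37 dBFS is at or below the -28 dBFS threshold — no compression; output -37 dBFS.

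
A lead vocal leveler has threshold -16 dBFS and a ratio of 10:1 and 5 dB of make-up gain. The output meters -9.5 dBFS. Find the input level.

-1 dBFS

Before make-up, the level was -9.5 − 5 = -14.5 dBFS.
The compressed level sits -14.5 − (-16) = 1.5 dB over threshold.
Before 10:1 compression the overshoot was 1.5 × 10 = 15 dB, so input = -16 + 15 = -1 dBFS.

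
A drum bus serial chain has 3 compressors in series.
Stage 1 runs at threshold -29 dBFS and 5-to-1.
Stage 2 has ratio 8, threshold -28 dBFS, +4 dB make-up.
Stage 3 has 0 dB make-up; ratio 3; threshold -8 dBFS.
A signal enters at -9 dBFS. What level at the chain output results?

Stage 1: overshoot 20 dB → 20/5 = 4 dB → -25 dBFS.
Stage 2: -25 dBFS is 3 dB over -28 dBFS; at 8:1 that becomes 0.375 dB over, giving -27.625 dBFS; +4 dB make-up → -23.625 dBFS.
Stage 3: -23.625 dBFS is at or below the -8 dBFS threshold — no compression; output -23.625 dBFS.

-23.625 dBFS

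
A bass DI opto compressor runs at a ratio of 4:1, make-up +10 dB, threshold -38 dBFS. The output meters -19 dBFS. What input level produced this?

Remove make-up: -19 − 10 = -29 dBFS.
That's 9 dB above the -38 dBFS threshold.
Input overshoot = R × output overshoot = 36 dB → input = -38 + 36 = -2 dBFS.

-2 dBFS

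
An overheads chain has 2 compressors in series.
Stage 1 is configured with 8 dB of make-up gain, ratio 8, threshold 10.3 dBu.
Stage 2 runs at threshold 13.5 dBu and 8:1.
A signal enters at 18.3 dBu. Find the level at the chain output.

Stage 1: overshoot 8 dB → 8/8 = 1 dB → 11.3 dBu; +8 dB make-up → 19.3 dBu.
Stage 2: 5.8 dB above 13.5 dBu, reduced 8:1 to 0.725 dB above → 14.225 dBu.

14.225 dBu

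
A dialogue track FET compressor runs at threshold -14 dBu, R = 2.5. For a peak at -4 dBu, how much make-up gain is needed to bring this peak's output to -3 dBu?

Without make-up, output = threshold + overshoot/2.5 = -14 + 4 = -10 dBu.
Gap to target: 7 dB.

7 dB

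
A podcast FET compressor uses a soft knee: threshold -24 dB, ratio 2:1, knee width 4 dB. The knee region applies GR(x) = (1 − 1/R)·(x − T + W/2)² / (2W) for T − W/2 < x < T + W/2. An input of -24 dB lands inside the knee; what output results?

x − T + W/2 = -24 − (-24) + 2 = 2.
GR = (1 − 1/2) × 2² / 8 = 0.5 × 4 / 8 = 0.25 dB.
Output = -24 − 0.25 = -24.25 dB.

-24.25 dB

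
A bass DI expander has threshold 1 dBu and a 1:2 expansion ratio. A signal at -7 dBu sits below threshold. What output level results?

Below threshold, a 1:2 expander applies gain = (2−1)×(T − x) of attenuation.
(2−1) × 8 = 8 dB, so output = -7 − 8 = -15 dBu.

-15 dBu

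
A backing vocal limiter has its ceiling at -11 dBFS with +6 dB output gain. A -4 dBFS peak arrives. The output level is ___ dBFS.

At ∞:1, everything above -11 dBFS is held at the ceiling.
Output gain then adds 6 dB: -11 + 6 = -5 dBFS.

-5 dBFS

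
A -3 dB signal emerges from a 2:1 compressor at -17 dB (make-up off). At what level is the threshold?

-31 dB

Let T be the threshold. Output overshoot = (input overshoot)/R, so -17 − T = (-3 − T)/2.
2·(-17 − T) = -3 − T → 1·T = -34 − (-3) = -31.
T = -31/1 = -31 dB.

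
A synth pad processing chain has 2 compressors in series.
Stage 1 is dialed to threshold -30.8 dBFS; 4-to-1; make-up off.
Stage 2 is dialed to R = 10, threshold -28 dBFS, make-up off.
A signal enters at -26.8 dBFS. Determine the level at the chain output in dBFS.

Stage 1: overshoot 4 dB → 4/4 = 1 dB → -29.8 dBFS.
Stage 2: -29.8 dBFS ≤ -28 dBFS, so stage 2 doesn't engage; output -29.8 dBFS.

-29.8 dBFS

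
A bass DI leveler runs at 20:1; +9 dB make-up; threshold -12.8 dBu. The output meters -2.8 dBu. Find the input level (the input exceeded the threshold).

7.2 dBu

Before make-up, the level was -2.8 − 9 = -11.8 dBu.
Post-compression overshoot = -11.8 − (-12.8) = 1 dB.
Input overshoot = R × output overshoot = 20 dB → input = -12.8 + 20 = 7.2 dBu.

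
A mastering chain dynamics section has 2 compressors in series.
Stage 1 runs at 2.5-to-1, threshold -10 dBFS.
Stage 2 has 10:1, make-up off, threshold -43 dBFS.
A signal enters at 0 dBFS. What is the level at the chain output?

Stage 1: 0 dBFS is 10 dB over -10 dBFS; at 2.5:1 that becomes 4 dB over, giving -6 dBFS.
Stage 2: overshoot 37 dB → 37/10 = 3.7 dB → -39.3 dBFS.

-39.3 dBFS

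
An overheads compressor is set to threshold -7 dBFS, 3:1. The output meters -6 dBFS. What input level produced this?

That's 1 dB above the -7 dBFS threshold.
Undo the ratio: input overshoot = 1 × 3 = 3 dB, giving input = -4 dBFS.

-4 dBFS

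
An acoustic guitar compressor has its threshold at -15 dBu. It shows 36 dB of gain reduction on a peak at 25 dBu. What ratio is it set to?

10:1

Input overshoot = 25 − (-15) = 40 dB.
Output overshoot = 40 − 36 = 4 dB.
Ratio = input overshoot / output overshoot = 40 / 4 = 10.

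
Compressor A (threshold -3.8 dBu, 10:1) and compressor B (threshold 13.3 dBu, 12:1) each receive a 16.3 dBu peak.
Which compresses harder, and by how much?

A, by 15.34 dB

A: 20.1 dB over, compressed to 2.01 dB over, so 18.09 dB of GR.
B: 3 dB over, compressed to 0.25 dB over, so 2.75 dB of GR.
Difference: 15.34 dB in favour of A.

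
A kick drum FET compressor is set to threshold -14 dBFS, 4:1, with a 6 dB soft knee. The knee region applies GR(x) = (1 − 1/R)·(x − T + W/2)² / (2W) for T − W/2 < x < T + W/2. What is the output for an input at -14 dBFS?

x − T + W/2 = -14 − (-14) + 3 = 3.
GR = (1 − 1/4) × 3² / 12 = 0.75 × 9 / 12 = 0.5625 dB.
Output = -14 − 0.5625 = -14.5625 dBFS.

-14.5625 dBFS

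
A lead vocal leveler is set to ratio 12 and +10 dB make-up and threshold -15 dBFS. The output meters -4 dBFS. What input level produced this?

Stripping the +10 dB make-up gives -14 dBFS at the gain stage.
The compressed level sits -14 − (-15) = 1 dB over threshold.
Input overshoot = R × output overshoot = 12 dB → input = -15 + 12 = -3 dBFS.

-3 dBFS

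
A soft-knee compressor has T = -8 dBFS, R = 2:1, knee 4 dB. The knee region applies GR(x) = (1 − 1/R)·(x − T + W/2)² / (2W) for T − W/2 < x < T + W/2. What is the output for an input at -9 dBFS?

x − T + W/2 = -9 − (-8) + 2 = 1.
GR = (1 − 1/2) × 1² / 8 = 0.5 × 1 / 8 = 0.0625 dB.
Output = -9 − 0.0625 = -9.0625 dBFS.

-9.0625 dBFS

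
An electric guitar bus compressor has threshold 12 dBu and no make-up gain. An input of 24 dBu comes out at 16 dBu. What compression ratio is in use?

Input overshoot = 24 − 12 = 12 dB; output overshoot = 16 − 12 = 4 dB.
Ratio = 12 / 4 = 3.

3:1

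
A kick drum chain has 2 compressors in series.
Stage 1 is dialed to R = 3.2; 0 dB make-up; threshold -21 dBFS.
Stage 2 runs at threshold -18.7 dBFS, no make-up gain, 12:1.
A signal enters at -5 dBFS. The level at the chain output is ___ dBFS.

Stage 1: overshoot 16 dB → 16/3.2 = 5 dB → -16 dBFS.
Stage 2: -16 dBFS is 2.7 dB over -18.7 dBFS; at 12:1 that becomes 0.225 dB over, giving -18.475 dBFS.

-18.475 dBFS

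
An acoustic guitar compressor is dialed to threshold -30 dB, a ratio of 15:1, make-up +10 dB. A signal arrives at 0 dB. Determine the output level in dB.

-18 dB

0 dB sits 30 dB over threshold.
15:1 compression reduces that to 30/15 = 2 dB over.
That puts the output at -28 dB; make-up adds 10 dB, giving -18 dB.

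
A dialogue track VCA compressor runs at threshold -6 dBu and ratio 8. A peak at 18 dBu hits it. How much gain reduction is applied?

21 dB

18 dBu exceeds the threshold by 24 dB.
A 8:1 ratio leaves 3 dB of that excess.
So the signal is attenuated by 24 − 3 = 21 dB.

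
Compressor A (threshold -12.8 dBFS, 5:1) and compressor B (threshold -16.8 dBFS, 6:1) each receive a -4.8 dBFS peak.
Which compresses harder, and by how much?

A: 8 dB over, compressed to 1.6 dB over, so 6.4 dB of GR.
B: 12 dB over, compressed to 2 dB over, so 10 dB of GR.
Difference: 3.6 dB in favour of B.

B, by 3.6 dB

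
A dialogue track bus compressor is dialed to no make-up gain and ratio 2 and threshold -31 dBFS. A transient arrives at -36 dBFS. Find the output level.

-36 dBFS

-36 dBFS is 5 dB below the -31 dBFS threshold, so no gain reduction is applied.
Output = input = -36 dBFS.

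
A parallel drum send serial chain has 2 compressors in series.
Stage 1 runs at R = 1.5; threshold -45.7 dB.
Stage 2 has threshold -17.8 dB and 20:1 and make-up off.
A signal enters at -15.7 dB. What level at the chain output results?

-25.7 dB

Stage 1: 30 dB above -45.7 dB, reduced 1.5:1 to 20 dB above → -25.7 dB.
Stage 2: below threshold (-25.7 ≤ -17.8); passes unchanged; output -25.7 dB.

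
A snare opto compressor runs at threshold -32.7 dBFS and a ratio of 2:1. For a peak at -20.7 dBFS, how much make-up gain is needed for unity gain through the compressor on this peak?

6 dB

Overshoot 12 dB → 12/2 = 6 dB after compression, so the compressed level is -32.7 + 6 = -26.7 dBFS.
Make-up = target − compressed = -20.7 − (-26.7) = 6 dB.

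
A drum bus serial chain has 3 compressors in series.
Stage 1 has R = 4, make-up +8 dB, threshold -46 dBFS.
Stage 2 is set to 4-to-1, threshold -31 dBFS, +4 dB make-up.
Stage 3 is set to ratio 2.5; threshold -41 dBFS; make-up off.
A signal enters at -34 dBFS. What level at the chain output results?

Stage 1: overshoot 12 dB → 12/4 = 3 dB → -43 dBFS; +8 dB make-up → -35 dBFS.
Stage 2: -35 dBFS is at or below the -31 dBFS threshold — no compression; make-up brings it to -31 dBFS.
Stage 3: 10 dB above -41 dBFS, reduced 2.5:1 to 4 dB above → -37 dBFS.

-37 dBFS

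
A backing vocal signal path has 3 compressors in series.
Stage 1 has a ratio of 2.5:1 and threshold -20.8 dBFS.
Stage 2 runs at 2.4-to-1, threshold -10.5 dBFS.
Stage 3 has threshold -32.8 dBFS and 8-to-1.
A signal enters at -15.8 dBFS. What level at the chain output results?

Stage 1: 5 dB above -20.8 dBFS, reduced 2.5:1 to 2 dB above → -18.8 dBFS.
Stage 2: -18.8 dBFS is at or below the -10.5 dBFS threshold — no compression; output -18.8 dBFS.
Stage 3: overshoot 14 dB → 14/8 = 1.75 dB → -31.05 dBFS.

-31.05 dBFS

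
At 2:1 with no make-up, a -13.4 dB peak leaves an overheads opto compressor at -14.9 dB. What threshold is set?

-16.4 dB

Gain reduction = -13.4 − (-14.9) = 1.5 dB; output overshoot = GR / (R − 1) = 1.5 / 1 = 1.5 dB.
Threshold = output − output overshoot = -14.9 − 1.5 = -16.4 dB.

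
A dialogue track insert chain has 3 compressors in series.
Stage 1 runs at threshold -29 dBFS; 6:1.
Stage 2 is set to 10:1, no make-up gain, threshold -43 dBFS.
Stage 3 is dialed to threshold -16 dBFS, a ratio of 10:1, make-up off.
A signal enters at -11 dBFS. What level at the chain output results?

-41.3 dBFS

Stage 1: overshoot 18 dB → 18/6 = 3 dB → -26 dBFS.
Stage 2: -26 dBFS is 17 dB over -43 dBFS; at 10:1 that becomes 1.7 dB over, giving -41.3 dBFS.
Stage 3: -41.3 dBFS is at or below the -16 dBFS threshold — no compression; output -41.3 dBFS.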